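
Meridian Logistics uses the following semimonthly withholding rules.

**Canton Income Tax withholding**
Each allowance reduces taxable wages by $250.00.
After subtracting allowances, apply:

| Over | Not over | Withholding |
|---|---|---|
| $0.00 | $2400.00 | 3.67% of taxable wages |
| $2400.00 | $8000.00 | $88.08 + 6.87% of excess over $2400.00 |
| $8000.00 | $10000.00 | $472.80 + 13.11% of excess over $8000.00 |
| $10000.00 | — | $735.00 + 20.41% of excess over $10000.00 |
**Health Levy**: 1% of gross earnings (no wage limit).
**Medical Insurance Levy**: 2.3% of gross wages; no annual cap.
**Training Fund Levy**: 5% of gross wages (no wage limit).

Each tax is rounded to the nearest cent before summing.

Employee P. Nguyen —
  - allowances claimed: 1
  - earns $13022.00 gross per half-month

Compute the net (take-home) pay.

Canton Income Tax: taxable = $13022.00 − 1×$250.00 = $12772.00
  $735.00 + 20.41% × ($12772.00 − $10000.00) = $735.00 + 20.41% × $2772.00 = $1300.77
Health Levy: 1% × $13022.00 = $130.22
Medical Insurance Levy: 2.3% × $13022.00 = $299.51
Training Fund Levy: 5% × $13022.00 = $651.10
Total withheld: $1300.77 + $130.22 + $299.51 + $651.10 = $2381.60
Net pay: $13022.00 − $2381.60 = $10640.40

$10640.40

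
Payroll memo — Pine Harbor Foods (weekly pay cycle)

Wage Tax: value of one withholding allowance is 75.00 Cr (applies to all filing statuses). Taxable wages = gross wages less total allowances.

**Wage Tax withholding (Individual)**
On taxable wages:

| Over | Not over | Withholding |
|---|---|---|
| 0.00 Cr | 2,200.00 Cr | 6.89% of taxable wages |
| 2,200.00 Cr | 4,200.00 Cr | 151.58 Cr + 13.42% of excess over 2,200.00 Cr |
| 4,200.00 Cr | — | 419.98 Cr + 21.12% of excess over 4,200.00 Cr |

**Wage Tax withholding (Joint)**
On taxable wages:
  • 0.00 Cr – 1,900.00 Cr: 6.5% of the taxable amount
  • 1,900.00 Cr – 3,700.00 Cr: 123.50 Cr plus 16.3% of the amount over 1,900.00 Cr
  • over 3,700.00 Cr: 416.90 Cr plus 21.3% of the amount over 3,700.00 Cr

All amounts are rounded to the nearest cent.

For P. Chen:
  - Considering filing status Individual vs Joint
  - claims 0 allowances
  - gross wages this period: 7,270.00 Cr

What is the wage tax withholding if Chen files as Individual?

Wage Tax (Individual): taxable = 7,270.00 Cr
  419.98 Cr + 21.12% × (7,270.00 Cr − 4,200.00 Cr) = 419.98 Cr + 21.12% × 3,070.00 Cr = 1,068.36 Cr

1,068.36 Cr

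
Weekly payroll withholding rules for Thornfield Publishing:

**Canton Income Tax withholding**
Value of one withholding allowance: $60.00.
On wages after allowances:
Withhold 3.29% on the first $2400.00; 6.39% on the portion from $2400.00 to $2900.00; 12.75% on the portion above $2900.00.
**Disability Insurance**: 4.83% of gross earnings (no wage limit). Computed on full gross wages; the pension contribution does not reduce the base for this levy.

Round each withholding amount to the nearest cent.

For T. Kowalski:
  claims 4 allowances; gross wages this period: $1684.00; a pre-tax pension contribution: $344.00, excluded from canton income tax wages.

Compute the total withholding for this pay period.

Canton Income Tax: taxable = $1684.00 − $344.00 − 4×$60.00 = $1100.00
  3.29% × $1100.00 = $36.19
Disability Insurance: 4.83% × $1684.00 = $81.34
Total: $36.19 + $81.34 = $117.53

$117.53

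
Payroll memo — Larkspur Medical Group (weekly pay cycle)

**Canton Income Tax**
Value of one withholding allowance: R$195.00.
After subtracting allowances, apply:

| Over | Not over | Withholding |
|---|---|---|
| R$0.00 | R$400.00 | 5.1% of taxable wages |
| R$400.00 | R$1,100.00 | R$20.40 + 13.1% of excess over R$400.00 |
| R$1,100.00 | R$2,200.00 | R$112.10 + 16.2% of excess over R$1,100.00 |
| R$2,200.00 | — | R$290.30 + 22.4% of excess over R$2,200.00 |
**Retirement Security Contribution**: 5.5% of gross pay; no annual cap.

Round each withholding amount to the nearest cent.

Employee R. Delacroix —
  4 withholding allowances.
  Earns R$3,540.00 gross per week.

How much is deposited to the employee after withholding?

R$2,929.56

Canton Income Tax: taxable = R$3,540.00 − 4×R$195.00 = R$2,760.00
  R$290.30 + 22.4% × (R$2,760.00 − R$2,200.00) = R$290.30 + 22.4% × R$560.00 = R$415.74
Retirement Security Contribution: 5.5% × R$3,540.00 = R$194.70
Total withheld: R$415.74 + R$194.70 = R$610.44
Net pay: R$3,540.00 − R$610.44 = R$2,929.56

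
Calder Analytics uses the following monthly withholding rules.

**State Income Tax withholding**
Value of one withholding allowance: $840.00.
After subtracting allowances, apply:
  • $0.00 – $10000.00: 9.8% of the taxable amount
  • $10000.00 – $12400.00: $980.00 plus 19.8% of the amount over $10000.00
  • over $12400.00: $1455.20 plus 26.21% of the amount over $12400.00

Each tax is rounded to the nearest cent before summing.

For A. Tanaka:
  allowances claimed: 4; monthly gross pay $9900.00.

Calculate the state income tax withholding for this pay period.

State Income Tax: taxable = $9900.00 − 4×$840.00 = $6540.00
  9.8% × $6540.00 = $640.92

$640.92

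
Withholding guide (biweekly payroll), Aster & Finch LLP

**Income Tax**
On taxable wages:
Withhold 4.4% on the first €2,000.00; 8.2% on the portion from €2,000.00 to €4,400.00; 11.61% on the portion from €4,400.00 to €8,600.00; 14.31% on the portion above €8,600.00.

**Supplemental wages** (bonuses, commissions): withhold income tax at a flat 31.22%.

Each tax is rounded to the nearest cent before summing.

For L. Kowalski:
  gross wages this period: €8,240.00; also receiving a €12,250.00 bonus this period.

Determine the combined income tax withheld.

€4,555.07

Income Tax: taxable = €8,240.00
  €284.80 + 11.61% × (€8,240.00 − €4,400.00) = €284.80 + 11.61% × €3,840.00 = €730.62
Supplemental (31.22% flat on bonus): 31.22% × €12,250.00 = €3,824.45
Total income tax: €730.62 + €3,824.45 = €4,555.07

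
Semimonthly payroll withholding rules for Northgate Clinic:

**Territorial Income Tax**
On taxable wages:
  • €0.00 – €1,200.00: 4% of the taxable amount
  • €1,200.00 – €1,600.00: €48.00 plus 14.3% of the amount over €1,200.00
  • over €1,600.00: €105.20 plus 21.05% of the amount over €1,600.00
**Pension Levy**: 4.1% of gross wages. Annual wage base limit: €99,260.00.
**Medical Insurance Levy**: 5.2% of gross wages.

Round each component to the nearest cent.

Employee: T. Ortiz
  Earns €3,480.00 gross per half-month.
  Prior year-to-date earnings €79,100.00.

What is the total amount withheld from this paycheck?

Territorial Income Tax: taxable = €3,480.00
  €105.20 + 21.05% × (€3,480.00 − €1,600.00) = €105.20 + 21.05% × €1,880.00 = €500.94
Pension Levy: 4.1% × €3,480.00 = €142.68
Medical Insurance Levy: 5.2% × €3,480.00 = €180.96
Total: €500.94 + €142.68 + €180.96 = €824.58

€824.58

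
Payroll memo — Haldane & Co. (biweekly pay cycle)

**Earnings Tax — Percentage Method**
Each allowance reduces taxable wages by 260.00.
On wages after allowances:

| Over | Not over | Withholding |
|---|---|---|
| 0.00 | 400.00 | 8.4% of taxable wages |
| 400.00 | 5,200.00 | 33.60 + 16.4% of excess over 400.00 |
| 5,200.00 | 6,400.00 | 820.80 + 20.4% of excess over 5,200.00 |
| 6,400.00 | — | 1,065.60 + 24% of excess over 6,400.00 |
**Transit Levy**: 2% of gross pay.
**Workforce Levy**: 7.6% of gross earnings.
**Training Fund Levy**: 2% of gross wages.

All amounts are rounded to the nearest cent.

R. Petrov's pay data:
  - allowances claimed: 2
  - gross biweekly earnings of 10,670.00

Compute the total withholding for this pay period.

Earnings Tax: taxable = 10,670.00 − 2×260.00 = 10,150.00
  1,065.60 + 24% × (10,150.00 − 6,400.00) = 1,065.60 + 24% × 3,750.00 = 1,965.60
Transit Levy: 2% × 10,670.00 = 213.40
Workforce Levy: 7.6% × 10,670.00 = 810.92
Training Fund Levy: 2% × 10,670.00 = 213.40
Total: 1,965.60 + 213.40 + 810.92 + 213.40 = 3,203.32

3,203.32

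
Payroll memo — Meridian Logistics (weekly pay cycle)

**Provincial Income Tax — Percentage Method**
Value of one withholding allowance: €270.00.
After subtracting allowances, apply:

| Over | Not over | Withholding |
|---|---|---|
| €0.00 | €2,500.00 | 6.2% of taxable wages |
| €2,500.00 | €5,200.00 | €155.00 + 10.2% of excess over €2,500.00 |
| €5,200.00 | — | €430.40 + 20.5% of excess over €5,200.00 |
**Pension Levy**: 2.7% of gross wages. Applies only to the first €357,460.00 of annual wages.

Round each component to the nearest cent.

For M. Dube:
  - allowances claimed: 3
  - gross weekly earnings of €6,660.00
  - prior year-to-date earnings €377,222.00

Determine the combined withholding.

€563.65

Provincial Income Tax: taxable = €6,660.00 − 3×€270.00 = €5,850.00
  €430.40 + 20.5% × (€5,850.00 − €5,200.00) = €430.40 + 20.5% × €650.00 = €563.65
Pension Levy: YTD €377,222.00 ≥ cap €357,460.00 → €0.00
Total: €563.65 + €0.00 = €563.65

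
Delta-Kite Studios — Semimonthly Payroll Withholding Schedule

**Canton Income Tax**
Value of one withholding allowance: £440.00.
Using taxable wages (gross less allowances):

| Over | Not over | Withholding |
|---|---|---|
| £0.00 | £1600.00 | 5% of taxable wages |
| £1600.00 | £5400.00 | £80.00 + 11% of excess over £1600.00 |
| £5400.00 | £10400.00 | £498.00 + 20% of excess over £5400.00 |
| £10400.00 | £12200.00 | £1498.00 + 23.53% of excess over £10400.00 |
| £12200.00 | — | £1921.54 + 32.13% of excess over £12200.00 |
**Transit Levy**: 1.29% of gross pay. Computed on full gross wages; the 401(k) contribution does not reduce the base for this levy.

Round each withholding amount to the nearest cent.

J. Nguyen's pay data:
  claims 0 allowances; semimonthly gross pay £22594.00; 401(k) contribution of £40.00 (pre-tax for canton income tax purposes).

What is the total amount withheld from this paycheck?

£5539.74

Canton Income Tax: taxable = £22594.00 − £40.00 = £22554.00
  £1921.54 + 32.13% × (£22554.00 − £12200.00) = £1921.54 + 32.13% × £10354.00 = £5248.28
Transit Levy: 1.29% × £22594.00 = £291.46
Total: £5248.28 + £291.46 = £5539.74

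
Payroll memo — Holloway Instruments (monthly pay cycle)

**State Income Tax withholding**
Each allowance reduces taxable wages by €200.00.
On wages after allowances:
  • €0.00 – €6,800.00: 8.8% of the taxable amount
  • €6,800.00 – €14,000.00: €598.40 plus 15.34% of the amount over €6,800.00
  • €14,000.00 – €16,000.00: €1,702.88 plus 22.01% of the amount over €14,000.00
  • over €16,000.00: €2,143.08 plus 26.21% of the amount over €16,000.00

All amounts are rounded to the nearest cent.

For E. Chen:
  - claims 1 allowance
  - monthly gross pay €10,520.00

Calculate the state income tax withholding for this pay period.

State Income Tax: taxable = €10,520.00 − 1×€200.00 = €10,320.00
  €598.40 + 15.34% × (€10,320.00 − €6,800.00) = €598.40 + 15.34% × €3,520.00 = €1,138.37

€1,138.37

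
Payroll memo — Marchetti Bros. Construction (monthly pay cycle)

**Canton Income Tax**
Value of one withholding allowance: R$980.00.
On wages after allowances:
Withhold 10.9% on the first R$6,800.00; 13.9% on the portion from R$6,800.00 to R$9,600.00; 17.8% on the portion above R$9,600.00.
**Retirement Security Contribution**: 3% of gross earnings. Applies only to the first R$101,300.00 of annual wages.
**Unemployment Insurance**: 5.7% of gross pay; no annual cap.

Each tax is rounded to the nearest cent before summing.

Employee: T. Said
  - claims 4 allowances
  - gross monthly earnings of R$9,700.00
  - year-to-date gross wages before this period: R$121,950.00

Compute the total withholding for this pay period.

Canton Income Tax: taxable = R$9,700.00 − 4×R$980.00 = R$5,780.00
  10.9% × R$5,780.00 = R$630.02
Retirement Security Contribution: YTD R$121,950.00 ≥ cap R$101,300.00 → R$0.00
Unemployment Insurance: 5.7% × R$9,700.00 = R$552.90
Total: R$630.02 + R$0.00 + R$552.90 = R$1,182.92

R$1,182.92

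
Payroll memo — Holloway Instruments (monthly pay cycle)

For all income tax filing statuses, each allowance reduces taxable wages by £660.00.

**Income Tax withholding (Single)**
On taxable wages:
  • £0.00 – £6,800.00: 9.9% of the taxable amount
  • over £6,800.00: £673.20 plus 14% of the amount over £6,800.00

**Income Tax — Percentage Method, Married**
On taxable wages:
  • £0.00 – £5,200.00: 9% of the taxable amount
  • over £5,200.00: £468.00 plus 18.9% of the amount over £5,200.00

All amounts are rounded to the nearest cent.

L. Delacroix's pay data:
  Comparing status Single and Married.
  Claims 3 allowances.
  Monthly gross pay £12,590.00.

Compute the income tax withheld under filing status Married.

£1,490.49

Income Tax (Married): taxable = £12,590.00 − 3×£660.00 = £10,610.00
  £468.00 + 18.9% × (£10,610.00 − £5,200.00) = £468.00 + 18.9% × £5,410.00 = £1,490.49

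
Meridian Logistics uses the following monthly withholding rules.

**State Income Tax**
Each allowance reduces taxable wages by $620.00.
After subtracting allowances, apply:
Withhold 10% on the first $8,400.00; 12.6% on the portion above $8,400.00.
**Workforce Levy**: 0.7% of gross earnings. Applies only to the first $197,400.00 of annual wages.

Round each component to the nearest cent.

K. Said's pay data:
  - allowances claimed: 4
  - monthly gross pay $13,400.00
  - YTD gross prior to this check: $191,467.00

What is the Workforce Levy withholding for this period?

Workforce Levy: cap $197,400.00 − YTD $191,467.00 = $5,933.00 subject; 0.7% × $5,933.00 = $41.53

$41.53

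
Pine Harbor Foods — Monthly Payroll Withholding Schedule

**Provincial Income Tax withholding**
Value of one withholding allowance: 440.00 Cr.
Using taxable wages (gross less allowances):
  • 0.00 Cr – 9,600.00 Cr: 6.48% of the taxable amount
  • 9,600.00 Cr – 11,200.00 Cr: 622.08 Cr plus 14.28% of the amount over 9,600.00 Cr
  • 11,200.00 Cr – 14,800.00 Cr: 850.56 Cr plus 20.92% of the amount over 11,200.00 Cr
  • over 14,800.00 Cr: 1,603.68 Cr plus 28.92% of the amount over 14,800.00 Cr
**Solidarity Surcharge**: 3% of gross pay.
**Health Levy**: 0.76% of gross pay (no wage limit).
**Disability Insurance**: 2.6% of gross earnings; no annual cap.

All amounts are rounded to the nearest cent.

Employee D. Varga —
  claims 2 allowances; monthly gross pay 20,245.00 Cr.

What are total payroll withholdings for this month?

4,211.46 Cr

Provincial Income Tax: taxable = 20,245.00 Cr − 2×440.00 Cr = 19,365.00 Cr
  1,603.68 Cr + 28.92% × (19,365.00 Cr − 14,800.00 Cr) = 1,603.68 Cr + 28.92% × 4,565.00 Cr = 2,923.88 Cr
Solidarity Surcharge: 3% × 20,245.00 Cr = 607.35 Cr
Health Levy: 0.76% × 20,245.00 Cr = 153.86 Cr
Disability Insurance: 2.6% × 20,245.00 Cr = 526.37 Cr
Total: 2,923.88 Cr + 607.35 Cr + 153.86 Cr + 526.37 Cr = 4,211.46 Cr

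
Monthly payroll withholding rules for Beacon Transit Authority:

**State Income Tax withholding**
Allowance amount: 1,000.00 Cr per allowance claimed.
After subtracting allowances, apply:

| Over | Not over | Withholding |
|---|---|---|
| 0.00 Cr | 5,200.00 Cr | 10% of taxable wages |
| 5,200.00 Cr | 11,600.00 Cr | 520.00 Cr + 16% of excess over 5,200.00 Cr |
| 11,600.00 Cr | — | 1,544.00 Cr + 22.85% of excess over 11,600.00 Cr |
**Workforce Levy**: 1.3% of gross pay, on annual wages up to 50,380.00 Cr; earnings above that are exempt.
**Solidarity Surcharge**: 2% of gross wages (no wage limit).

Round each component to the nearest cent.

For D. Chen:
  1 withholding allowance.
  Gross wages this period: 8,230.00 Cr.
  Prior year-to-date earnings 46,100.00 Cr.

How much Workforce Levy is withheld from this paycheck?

Workforce Levy: cap 50,380.00 Cr − YTD 46,100.00 Cr = 4,280.00 Cr subject; 1.3% × 4,280.00 Cr = 55.64 Cr

55.64 Cr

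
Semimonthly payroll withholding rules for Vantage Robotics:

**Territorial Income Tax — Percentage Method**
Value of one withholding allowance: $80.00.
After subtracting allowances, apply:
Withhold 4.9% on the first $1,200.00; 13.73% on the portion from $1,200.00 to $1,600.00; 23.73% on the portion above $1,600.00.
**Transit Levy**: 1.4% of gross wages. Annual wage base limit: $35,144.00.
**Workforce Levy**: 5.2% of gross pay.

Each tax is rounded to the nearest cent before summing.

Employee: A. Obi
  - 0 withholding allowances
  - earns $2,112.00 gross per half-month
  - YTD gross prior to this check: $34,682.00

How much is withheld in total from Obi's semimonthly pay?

Territorial Income Tax: taxable = $2,112.00
  $113.72 + 23.73% × ($2,112.00 − $1,600.00) = $113.72 + 23.73% × $512.00 = $235.22
Transit Levy: cap $35,144.00 − YTD $34,682.00 = $462.00 subject; 1.4% × $462.00 = $6.47
Workforce Levy: 5.2% × $2,112.00 = $109.82
Total: $235.22 + $6.47 + $109.82 = $351.51

$351.51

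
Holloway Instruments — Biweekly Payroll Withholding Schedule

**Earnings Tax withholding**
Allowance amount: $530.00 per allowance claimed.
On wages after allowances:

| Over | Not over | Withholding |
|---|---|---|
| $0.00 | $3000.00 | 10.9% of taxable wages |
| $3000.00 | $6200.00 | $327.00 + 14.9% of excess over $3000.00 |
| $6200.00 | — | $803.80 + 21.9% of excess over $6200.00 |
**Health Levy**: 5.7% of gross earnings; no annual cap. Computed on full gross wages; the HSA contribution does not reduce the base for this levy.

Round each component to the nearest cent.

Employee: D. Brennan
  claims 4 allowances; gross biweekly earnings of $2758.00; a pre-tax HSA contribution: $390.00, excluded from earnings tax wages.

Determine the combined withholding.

Earnings Tax: taxable = $2758.00 − $390.00 − 4×$530.00 = $248.00
  10.9% × $248.00 = $27.03
Health Levy: 5.7% × $2758.00 = $157.21
Total: $27.03 + $157.21 = $184.24

$184.24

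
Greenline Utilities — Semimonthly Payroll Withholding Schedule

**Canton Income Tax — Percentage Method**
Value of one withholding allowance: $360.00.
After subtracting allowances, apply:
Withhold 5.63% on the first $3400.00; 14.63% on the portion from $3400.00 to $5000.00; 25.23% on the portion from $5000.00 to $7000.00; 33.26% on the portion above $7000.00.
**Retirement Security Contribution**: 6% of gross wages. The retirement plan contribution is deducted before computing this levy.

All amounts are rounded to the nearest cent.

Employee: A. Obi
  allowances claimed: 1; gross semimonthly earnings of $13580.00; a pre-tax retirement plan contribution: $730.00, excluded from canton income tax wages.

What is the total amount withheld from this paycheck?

Canton Income Tax: taxable = $13580.00 − $730.00 − 1×$360.00 = $12490.00
  $930.10 + 33.26% × ($12490.00 − $7000.00) = $930.10 + 33.26% × $5490.00 = $2756.07
Retirement Security Contribution: 6% × $12850.00 = $771.00
Total: $2756.07 + $771.00 = $3527.07

$3527.07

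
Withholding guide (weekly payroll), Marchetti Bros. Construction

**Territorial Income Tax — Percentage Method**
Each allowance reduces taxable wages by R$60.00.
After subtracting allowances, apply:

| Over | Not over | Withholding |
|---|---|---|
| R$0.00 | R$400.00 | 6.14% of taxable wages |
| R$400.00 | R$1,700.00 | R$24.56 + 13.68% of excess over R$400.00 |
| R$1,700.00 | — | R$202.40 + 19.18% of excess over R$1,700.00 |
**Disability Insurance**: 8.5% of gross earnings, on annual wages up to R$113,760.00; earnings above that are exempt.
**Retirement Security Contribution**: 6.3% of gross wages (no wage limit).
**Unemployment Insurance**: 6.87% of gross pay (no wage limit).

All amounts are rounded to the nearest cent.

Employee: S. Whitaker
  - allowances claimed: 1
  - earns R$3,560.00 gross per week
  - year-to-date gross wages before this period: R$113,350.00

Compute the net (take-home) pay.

R$2,508.66

Territorial Income Tax: taxable = R$3,560.00 − 1×R$60.00 = R$3,500.00
  R$202.40 + 19.18% × (R$3,500.00 − R$1,700.00) = R$202.40 + 19.18% × R$1,800.00 = R$547.64
Disability Insurance: cap R$113,760.00 − YTD R$113,350.00 = R$410.00 subject; 8.5% × R$410.00 = R$34.85
Retirement Security Contribution: 6.3% × R$3,560.00 = R$224.28
Unemployment Insurance: 6.87% × R$3,560.00 = R$244.57
Total withheld: R$547.64 + R$34.85 + R$224.28 + R$244.57 = R$1,051.34
Net pay: R$3,560.00 − R$1,051.34 = R$2,508.66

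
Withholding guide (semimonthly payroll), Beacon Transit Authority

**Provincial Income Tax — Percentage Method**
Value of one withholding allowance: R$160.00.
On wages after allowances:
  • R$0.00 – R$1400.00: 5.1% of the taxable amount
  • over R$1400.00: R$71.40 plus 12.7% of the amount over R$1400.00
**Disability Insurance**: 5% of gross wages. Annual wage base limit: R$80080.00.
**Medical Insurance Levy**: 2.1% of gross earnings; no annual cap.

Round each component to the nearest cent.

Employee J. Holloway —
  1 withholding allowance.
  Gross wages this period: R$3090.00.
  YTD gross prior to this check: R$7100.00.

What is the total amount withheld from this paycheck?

R$485.10

Provincial Income Tax: taxable = R$3090.00 − 1×R$160.00 = R$2930.00
  R$71.40 + 12.7% × (R$2930.00 − R$1400.00) = R$71.40 + 12.7% × R$1530.00 = R$265.71
Disability Insurance: 5% × R$3090.00 = R$154.50
Medical Insurance Levy: 2.1% × R$3090.00 = R$64.89
Total: R$265.71 + R$154.50 + R$64.89 = R$485.10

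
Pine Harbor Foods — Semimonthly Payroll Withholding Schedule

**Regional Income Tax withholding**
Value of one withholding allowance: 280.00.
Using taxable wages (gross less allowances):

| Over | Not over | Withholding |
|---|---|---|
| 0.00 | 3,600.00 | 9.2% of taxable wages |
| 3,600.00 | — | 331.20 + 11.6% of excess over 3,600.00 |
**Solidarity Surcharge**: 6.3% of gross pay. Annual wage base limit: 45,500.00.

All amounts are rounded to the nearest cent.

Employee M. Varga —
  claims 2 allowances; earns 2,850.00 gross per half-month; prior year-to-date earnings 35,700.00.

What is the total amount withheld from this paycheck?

390.23

Regional Income Tax: taxable = 2,850.00 − 2×280.00 = 2,290.00
  9.2% × 2,290.00 = 210.68
Solidarity Surcharge: 6.3% × 2,850.00 = 179.55
Total: 210.68 + 179.55 = 390.23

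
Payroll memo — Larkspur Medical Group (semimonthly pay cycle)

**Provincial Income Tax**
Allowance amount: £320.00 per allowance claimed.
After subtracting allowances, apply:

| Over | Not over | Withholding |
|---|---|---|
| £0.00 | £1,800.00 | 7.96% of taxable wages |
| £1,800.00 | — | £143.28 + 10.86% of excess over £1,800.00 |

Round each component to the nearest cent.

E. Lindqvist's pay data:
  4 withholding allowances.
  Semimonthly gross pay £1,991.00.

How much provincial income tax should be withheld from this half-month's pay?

Provincial Income Tax: taxable = £1,991.00 − 4×£320.00 = £711.00
  7.96% × £711.00 = £56.60

£56.60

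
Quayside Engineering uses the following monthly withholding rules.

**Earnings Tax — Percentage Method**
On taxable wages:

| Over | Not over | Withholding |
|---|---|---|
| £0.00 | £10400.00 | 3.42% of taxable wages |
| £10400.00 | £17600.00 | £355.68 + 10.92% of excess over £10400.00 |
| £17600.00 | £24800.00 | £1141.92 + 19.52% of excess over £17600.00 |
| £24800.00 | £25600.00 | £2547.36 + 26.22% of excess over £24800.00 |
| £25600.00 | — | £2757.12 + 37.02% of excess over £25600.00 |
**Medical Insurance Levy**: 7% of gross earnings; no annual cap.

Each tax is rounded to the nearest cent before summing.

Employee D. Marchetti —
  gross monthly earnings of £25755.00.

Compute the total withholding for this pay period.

£4617.35

Earnings Tax: taxable = £25755.00
  £2757.12 + 37.02% × (£25755.00 − £25600.00) = £2757.12 + 37.02% × £155.00 = £2814.50
Medical Insurance Levy: 7% × £25755.00 = £1802.85
Total: £2814.50 + £1802.85 = £4617.35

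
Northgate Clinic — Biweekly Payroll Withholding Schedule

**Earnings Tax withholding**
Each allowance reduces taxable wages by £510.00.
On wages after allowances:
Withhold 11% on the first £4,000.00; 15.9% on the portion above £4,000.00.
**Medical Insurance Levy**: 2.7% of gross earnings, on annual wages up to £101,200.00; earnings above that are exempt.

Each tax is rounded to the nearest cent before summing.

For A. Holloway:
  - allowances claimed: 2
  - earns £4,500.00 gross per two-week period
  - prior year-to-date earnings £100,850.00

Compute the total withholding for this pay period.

Earnings Tax: taxable = £4,500.00 − 2×£510.00 = £3,480.00
  11% × £3,480.00 = £382.80
Medical Insurance Levy: cap £101,200.00 − YTD £100,850.00 = £350.00 subject; 2.7% × £350.00 = £9.45
Total: £382.80 + £9.45 = £392.25

£392.25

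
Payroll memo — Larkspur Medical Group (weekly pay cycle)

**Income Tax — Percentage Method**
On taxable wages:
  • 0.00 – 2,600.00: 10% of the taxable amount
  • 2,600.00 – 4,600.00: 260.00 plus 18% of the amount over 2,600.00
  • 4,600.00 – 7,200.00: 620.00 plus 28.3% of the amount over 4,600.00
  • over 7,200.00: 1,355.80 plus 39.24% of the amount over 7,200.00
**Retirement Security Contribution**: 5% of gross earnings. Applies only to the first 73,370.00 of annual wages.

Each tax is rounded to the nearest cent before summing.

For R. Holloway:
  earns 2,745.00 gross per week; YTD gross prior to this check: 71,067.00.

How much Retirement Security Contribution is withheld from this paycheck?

Retirement Security Contribution: cap 73,370.00 − YTD 71,067.00 = 2,303.00 subject; 5% × 2,303.00 = 115.15

115.15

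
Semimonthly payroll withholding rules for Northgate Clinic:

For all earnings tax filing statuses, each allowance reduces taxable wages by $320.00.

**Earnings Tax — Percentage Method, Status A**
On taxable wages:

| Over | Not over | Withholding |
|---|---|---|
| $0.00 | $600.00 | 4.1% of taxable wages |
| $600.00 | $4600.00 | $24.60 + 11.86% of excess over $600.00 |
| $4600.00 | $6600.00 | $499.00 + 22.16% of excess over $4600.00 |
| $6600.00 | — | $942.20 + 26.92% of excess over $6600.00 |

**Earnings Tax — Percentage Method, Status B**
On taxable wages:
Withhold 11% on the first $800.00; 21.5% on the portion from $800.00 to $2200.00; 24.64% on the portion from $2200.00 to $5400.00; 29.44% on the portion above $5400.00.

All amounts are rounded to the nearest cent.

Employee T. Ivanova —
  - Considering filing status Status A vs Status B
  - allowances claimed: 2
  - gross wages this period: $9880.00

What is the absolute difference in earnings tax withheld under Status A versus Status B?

Earnings Tax (Status A): taxable = $9880.00 − 2×$320.00 = $9240.00
  $942.20 + 26.92% × ($9240.00 − $6600.00) = $942.20 + 26.92% × $2640.00 = $1652.89
Earnings Tax (Status B): taxable = $9880.00 − 2×$320.00 = $9240.00
  $1177.48 + 29.44% × ($9240.00 − $5400.00) = $1177.48 + 29.44% × $3840.00 = $2307.98
Difference: |$1652.89 − $2307.98| = $655.09 (higher under Status B)

$655.09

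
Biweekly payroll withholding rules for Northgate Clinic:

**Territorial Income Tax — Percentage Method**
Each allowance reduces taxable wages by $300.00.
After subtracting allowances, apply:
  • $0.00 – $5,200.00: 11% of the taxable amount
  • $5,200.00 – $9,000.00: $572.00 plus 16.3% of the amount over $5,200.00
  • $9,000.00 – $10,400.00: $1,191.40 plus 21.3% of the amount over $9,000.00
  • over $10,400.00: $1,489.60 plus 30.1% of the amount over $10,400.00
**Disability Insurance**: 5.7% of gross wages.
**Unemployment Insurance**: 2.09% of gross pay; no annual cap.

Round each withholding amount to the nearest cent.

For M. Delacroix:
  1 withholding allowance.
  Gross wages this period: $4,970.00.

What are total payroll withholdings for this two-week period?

$900.86

Territorial Income Tax: taxable = $4,970.00 − 1×$300.00 = $4,670.00
  11% × $4,670.00 = $513.70
Disability Insurance: 5.7% × $4,970.00 = $283.29
Unemployment Insurance: 2.09% × $4,970.00 = $103.87
Total: $513.70 + $283.29 + $103.87 = $900.86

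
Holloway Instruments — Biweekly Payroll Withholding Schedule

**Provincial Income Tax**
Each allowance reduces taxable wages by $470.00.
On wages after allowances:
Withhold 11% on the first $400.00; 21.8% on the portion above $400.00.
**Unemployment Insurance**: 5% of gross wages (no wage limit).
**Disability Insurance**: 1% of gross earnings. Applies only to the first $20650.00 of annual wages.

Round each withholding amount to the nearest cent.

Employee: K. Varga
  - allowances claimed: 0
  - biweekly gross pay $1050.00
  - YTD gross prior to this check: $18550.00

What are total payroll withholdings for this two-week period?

$248.70

Provincial Income Tax: taxable = $1050.00
  $44.00 + 21.8% × ($1050.00 − $400.00) = $44.00 + 21.8% × $650.00 = $185.70
Unemployment Insurance: 5% × $1050.00 = $52.50
Disability Insurance: 1% × $1050.00 = $10.50
Total: $185.70 + $52.50 + $10.50 = $248.70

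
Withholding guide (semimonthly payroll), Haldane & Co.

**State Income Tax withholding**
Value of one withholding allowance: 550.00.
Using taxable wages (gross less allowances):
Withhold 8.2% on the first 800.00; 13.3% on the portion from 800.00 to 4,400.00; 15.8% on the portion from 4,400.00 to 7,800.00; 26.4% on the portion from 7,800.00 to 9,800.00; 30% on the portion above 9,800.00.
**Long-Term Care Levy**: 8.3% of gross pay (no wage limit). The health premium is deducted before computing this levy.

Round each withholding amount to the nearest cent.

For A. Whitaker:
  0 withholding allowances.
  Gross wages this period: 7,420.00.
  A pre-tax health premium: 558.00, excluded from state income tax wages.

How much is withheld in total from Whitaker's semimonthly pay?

1,502.95

State Income Tax: taxable = 7,420.00 − 558.00 = 6,862.00
  544.40 + 15.8% × (6,862.00 − 4,400.00) = 544.40 + 15.8% × 2,462.00 = 933.40
Long-Term Care Levy: 8.3% × 6,862.00 = 569.55
Total: 933.40 + 569.55 = 1,502.95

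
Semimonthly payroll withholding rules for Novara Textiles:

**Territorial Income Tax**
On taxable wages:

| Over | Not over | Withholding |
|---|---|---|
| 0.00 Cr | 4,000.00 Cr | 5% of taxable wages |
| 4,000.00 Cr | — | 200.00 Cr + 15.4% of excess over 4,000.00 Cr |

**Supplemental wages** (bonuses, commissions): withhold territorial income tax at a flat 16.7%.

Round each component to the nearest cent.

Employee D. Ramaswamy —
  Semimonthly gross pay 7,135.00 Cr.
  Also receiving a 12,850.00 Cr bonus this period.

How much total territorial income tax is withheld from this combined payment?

2,828.74 Cr

Territorial Income Tax: taxable = 7,135.00 Cr
  200.00 Cr + 15.4% × (7,135.00 Cr − 4,000.00 Cr) = 200.00 Cr + 15.4% × 3,135.00 Cr = 682.79 Cr
Supplemental (16.7% flat on bonus): 16.7% × 12,850.00 Cr = 2,145.95 Cr
Total territorial income tax: 682.79 Cr + 2,145.95 Cr = 2,828.74 Cr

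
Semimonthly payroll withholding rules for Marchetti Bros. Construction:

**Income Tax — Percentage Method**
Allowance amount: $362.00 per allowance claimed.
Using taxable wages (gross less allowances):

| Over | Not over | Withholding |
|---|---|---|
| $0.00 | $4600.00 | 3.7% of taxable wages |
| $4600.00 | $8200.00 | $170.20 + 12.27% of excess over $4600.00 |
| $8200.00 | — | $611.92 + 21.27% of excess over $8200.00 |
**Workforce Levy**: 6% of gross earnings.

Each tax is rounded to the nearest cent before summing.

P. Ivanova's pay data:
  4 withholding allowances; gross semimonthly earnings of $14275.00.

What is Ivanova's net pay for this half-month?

Income Tax: taxable = $14275.00 − 4×$362.00 = $12827.00
  $611.92 + 21.27% × ($12827.00 − $8200.00) = $611.92 + 21.27% × $4627.00 = $1596.08
Workforce Levy: 6% × $14275.00 = $856.50
Total withheld: $1596.08 + $856.50 = $2452.58
Net pay: $14275.00 − $2452.58 = $11822.42

$11822.42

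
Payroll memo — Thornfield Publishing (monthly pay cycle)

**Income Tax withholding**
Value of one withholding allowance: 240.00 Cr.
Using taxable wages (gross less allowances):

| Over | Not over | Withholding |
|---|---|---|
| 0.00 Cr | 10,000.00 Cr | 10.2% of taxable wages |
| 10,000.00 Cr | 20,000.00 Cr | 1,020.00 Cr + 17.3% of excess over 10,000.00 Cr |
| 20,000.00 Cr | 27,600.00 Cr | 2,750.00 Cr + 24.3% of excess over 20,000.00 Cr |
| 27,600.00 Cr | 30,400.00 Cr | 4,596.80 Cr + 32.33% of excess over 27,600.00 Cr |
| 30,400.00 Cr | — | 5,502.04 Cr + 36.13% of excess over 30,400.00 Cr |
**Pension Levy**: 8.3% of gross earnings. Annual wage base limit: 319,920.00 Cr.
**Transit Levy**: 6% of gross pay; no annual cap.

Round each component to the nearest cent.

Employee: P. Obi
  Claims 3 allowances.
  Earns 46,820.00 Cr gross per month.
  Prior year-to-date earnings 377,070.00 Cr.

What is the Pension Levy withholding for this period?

Pension Levy: YTD 377,070.00 Cr ≥ cap 319,920.00 Cr → 0.00 Cr

0.00 Cr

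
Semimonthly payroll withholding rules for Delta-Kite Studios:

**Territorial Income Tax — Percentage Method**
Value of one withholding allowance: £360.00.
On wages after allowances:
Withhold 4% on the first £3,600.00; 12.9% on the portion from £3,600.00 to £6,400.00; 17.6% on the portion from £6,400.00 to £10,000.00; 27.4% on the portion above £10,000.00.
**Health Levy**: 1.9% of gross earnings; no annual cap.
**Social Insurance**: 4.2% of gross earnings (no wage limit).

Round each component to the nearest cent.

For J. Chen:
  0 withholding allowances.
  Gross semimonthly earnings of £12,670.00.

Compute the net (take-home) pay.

Territorial Income Tax: taxable = £12,670.00
  £1,138.80 + 27.4% × (£12,670.00 − £10,000.00) = £1,138.80 + 27.4% × £2,670.00 = £1,870.38
Health Levy: 1.9% × £12,670.00 = £240.73
Social Insurance: 4.2% × £12,670.00 = £532.14
Total withheld: £1,870.38 + £240.73 + £532.14 = £2,643.25
Net pay: £12,670.00 − £2,643.25 = £10,026.75

£10,026.75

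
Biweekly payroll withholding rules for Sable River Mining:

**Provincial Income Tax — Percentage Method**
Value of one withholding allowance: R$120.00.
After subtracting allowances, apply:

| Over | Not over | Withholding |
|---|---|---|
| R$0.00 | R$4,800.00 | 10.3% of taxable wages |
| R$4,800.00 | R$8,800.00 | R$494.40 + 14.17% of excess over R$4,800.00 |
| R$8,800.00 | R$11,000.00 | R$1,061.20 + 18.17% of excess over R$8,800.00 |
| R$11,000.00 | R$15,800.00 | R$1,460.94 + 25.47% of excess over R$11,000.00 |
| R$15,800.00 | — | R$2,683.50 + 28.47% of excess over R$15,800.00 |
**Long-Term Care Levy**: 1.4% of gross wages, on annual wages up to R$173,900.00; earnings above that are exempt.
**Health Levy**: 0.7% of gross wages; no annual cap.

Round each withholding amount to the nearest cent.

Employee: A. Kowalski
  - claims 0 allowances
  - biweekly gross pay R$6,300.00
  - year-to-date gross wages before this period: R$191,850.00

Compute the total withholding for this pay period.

Provincial Income Tax: taxable = R$6,300.00
  R$494.40 + 14.17% × (R$6,300.00 − R$4,800.00) = R$494.40 + 14.17% × R$1,500.00 = R$706.95
Long-Term Care Levy: YTD R$191,850.00 ≥ cap R$173,900.00 → R$0.00
Health Levy: 0.7% × R$6,300.00 = R$44.10
Total: R$706.95 + R$0.00 + R$44.10 = R$751.05

R$751.05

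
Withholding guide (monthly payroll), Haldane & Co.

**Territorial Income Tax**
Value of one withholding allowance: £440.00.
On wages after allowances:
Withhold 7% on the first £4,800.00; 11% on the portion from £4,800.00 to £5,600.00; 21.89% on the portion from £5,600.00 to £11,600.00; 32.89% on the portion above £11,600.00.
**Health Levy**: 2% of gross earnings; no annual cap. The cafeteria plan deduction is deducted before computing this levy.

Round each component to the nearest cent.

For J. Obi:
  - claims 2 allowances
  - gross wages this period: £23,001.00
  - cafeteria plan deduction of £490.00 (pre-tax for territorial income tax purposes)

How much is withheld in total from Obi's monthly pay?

£5,486.82

Territorial Income Tax: taxable = £23,001.00 − £490.00 − 2×£440.00 = £21,631.00
  £1,737.40 + 32.89% × (£21,631.00 − £11,600.00) = £1,737.40 + 32.89% × £10,031.00 = £5,036.60
Health Levy: 2% × £22,511.00 = £450.22
Total: £5,036.60 + £450.22 = £5,486.82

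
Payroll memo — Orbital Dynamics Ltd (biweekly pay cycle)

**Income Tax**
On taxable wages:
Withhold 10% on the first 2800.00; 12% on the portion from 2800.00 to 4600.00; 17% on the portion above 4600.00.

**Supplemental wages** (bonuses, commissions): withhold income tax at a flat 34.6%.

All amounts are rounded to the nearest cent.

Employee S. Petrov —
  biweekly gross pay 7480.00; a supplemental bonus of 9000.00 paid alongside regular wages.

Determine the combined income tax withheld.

4099.60

Income Tax: taxable = 7480.00
  496.00 + 17% × (7480.00 − 4600.00) = 496.00 + 17% × 2880.00 = 985.60
Supplemental (34.6% flat on bonus): 34.6% × 9000.00 = 3114.00
Total income tax: 985.60 + 3114.00 = 4099.60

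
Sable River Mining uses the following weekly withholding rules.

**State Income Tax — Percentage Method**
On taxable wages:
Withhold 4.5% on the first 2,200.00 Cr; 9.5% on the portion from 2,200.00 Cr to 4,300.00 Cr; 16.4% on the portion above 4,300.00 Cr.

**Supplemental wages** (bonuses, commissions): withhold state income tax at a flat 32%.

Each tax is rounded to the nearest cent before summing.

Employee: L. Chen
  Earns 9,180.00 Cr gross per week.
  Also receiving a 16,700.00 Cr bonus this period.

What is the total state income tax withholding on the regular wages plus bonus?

State Income Tax: taxable = 9,180.00 Cr
  298.50 Cr + 16.4% × (9,180.00 Cr − 4,300.00 Cr) = 298.50 Cr + 16.4% × 4,880.00 Cr = 1,098.82 Cr
Supplemental (32% flat on bonus): 32% × 16,700.00 Cr = 5,344.00 Cr
Total state income tax: 1,098.82 Cr + 5,344.00 Cr = 6,442.82 Cr

6,442.82 Cr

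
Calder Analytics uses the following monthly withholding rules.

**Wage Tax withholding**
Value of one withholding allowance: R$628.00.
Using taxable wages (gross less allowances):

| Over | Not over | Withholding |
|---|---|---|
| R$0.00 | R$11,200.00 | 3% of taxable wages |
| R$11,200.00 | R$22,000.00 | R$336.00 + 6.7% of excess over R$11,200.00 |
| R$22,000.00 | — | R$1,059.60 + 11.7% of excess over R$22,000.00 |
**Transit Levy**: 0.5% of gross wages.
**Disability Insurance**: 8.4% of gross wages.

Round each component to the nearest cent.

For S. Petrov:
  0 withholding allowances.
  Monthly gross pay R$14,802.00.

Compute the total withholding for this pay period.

R$1,894.71

Wage Tax: taxable = R$14,802.00
  R$336.00 + 6.7% × (R$14,802.00 − R$11,200.00) = R$336.00 + 6.7% × R$3,602.00 = R$577.33
Transit Levy: 0.5% × R$14,802.00 = R$74.01
Disability Insurance: 8.4% × R$14,802.00 = R$1,243.37
Total: R$577.33 + R$74.01 + R$1,243.37 = R$1,894.71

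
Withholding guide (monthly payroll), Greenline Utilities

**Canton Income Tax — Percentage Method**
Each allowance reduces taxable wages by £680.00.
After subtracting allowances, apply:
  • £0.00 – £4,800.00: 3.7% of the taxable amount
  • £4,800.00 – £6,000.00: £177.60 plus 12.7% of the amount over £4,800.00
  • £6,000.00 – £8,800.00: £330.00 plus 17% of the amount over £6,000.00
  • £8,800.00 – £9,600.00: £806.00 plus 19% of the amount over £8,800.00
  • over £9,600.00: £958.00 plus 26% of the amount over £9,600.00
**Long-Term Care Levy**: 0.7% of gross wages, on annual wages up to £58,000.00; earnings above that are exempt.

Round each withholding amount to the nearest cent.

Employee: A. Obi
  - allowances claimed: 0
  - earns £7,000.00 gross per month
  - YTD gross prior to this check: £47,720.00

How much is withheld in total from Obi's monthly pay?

£549.00

Canton Income Tax: taxable = £7,000.00
  £330.00 + 17% × (£7,000.00 − £6,000.00) = £330.00 + 17% × £1,000.00 = £500.00
Long-Term Care Levy: 0.7% × £7,000.00 = £49.00
Total: £500.00 + £49.00 = £549.00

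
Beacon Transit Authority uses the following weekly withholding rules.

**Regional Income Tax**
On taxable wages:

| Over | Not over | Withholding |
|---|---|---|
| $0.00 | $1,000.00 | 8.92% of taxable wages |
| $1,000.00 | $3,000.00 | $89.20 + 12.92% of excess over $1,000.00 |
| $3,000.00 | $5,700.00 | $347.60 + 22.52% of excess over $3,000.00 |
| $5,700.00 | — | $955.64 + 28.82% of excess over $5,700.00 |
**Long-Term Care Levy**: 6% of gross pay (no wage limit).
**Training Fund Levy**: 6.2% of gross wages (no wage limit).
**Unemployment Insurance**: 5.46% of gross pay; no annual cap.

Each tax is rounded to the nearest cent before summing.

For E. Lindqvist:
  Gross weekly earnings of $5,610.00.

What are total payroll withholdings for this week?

Regional Income Tax: taxable = $5,610.00
  $347.60 + 22.52% × ($5,610.00 − $3,000.00) = $347.60 + 22.52% × $2,610.00 = $935.37
Long-Term Care Levy: 6% × $5,610.00 = $336.60
Training Fund Levy: 6.2% × $5,610.00 = $347.82
Unemployment Insurance: 5.46% × $5,610.00 = $306.31
Total: $935.37 + $336.60 + $347.82 + $306.31 = $1,926.10

$1,926.10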